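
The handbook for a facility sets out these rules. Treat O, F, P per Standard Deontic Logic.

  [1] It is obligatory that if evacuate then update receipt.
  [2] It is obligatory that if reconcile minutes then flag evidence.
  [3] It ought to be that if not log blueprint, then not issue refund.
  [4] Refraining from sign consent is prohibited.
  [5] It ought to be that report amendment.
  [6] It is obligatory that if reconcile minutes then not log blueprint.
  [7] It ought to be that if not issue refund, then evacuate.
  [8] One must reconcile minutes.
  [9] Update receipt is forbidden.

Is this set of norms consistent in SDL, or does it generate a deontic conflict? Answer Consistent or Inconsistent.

Inconsistent

Premise 9 is F(update_receipt), i.e. O(¬update_receipt).
Premise 1, O(evacuate → update_receipt), contraposes to O(¬update_receipt → ¬evacuate); with O(¬update_receipt) we get O(¬evacuate).
The contrapositive of premise 7 (O(¬issue_refund → evacuate)) is O(¬evacuate → issue_refund), and O(¬evacuate) is already established, so O(issue_refund).
Premise 3 is O(¬log_blueprint → ¬issue_refund); contrapositively O(issue_refund → log_blueprint). Since O(issue_refund) holds, K gives O(log_blueprint).
Premise 6 is O(reconcile_minutes → ¬log_blueprint); contrapositively O(log_blueprint → ¬reconcile_minutes). Since O(log_blueprint) holds, K gives O(¬reconcile_minutes).
However, premise 8 gives O(reconcile_minutes).
We now have both O(¬reconcile_minutes) and O(reconcile_minutes) — reconcile_minutes is simultaneously obligatory and forbidden, violating the D-axiom.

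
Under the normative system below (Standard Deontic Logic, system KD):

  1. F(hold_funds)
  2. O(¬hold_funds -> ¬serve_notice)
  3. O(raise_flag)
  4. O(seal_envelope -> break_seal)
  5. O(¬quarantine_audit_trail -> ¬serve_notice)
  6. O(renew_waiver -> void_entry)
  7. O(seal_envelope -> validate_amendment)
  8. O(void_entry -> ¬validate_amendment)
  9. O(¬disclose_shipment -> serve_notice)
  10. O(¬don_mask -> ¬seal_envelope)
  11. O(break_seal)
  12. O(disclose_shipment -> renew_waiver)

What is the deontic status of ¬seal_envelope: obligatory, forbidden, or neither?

Premise 1, F(hold_funds), is equivalent to O(¬hold_funds).
Premise 2 is O(¬hold_funds -> ¬serve_notice); since O(¬hold_funds), deontic closure gives O(¬serve_notice).
Premise 9 is O(¬disclose_shipment -> serve_notice); contrapositively O(¬serve_notice -> disclose_shipment). Since O(¬serve_notice) holds, K gives O(disclose_shipment).
From O(disclose_shipment) and premise 12, O(disclose_shipment -> renew_waiver), we obtain O(renew_waiver).
With premise 6, O(renew_waiver -> void_entry), the K-axiom yields O(void_entry).
Applying K to premise 8 (O(void_entry -> ¬validate_amendment)) and O(void_entry) yields O(¬validate_amendment).
Premise 7 is O(seal_envelope -> validate_amendment); contrapositively O(¬validate_amendment -> ¬seal_envelope). Since O(¬validate_amendment) holds, K gives O(¬seal_envelope).
Premises 3, 4, 5, 10, 11 do not contribute to this derivation.
Hence ¬seal_envelope is obligatory.

Obligatory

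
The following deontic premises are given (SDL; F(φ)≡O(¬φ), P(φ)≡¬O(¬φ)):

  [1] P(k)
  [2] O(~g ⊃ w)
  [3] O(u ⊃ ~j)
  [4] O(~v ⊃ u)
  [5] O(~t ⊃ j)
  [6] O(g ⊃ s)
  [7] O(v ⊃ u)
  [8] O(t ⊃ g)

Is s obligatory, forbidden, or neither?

Obligatory

By case analysis on ~v: premise 4 gives O(~v ⊃ u) and premise 7 gives O(v ⊃ u), so O(u) either way.
From O(u) and premise 3, O(u ⊃ ~j), we obtain O(~j).
Premise 5, O(~t ⊃ j), contraposes to O(~j ⊃ t); with O(~j) we get O(t).
With premise 8, O(t ⊃ g), the K-axiom yields O(g).
With premise 6, O(g ⊃ s), the K-axiom yields O(s).
Premises 1, 2 do not contribute to this derivation.
Hence s is obligatory.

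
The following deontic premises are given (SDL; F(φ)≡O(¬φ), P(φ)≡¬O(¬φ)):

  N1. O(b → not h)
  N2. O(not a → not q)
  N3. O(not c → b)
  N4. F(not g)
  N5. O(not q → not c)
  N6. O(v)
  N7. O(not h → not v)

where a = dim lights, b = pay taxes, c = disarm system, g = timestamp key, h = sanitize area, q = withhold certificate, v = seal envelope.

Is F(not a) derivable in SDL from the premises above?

Premise 6 gives O(v).
Premise 7, O(not h → not v), contraposes to O(v → h); with O(v) we get O(h).
The contrapositive of premise 1 (O(b → not h)) is O(h → not b), and O(h) is already established, so O(not b).
The contrapositive of premise 3 (O(not c → b)) is O(not b → c), and O(not b) is already established, so O(c).
Premise 5, O(not q → not c), contraposes to O(c → q); with O(c) we get O(q).
The contrapositive of premise 2 (O(not a → not q)) is O(q → a), and O(q) is already established, so O(a).
Premise 4 does not contribute to this derivation.
So O(a) holds, i.e. F(not a). The claim follows.

Yes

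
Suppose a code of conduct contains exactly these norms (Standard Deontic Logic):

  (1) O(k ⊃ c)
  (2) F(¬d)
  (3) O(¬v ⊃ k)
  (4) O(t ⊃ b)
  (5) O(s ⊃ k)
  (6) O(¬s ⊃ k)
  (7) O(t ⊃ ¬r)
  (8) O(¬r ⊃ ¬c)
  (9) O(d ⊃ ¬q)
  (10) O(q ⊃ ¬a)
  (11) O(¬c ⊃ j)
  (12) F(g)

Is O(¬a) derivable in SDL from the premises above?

No

Premise 10 is O(q ⊃ ¬a), but O(q) is not derivable from the premises, so it does not yield O(¬a).
No other premise forces O(¬a). An ideal world satisfying every premise can still have ¬a false, so O(¬a) is not derivable.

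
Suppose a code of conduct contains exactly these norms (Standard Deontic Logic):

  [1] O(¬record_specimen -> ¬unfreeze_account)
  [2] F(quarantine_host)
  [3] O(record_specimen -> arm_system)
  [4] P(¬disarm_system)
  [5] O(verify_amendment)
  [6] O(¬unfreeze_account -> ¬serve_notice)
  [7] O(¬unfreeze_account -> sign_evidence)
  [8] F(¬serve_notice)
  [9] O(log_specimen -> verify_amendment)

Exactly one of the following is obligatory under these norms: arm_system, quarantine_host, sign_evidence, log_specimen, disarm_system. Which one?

Premise 8, F(¬serve_notice), is equivalent to O(serve_notice).
Premise 6 is O(¬unfreeze_account -> ¬serve_notice); contrapositively O(serve_notice -> unfreeze_account). Since O(serve_notice) holds, K gives O(unfreeze_account).
The contrapositive of premise 1 (O(¬record_specimen -> ¬unfreeze_account)) is O(unfreeze_account -> record_specimen), and O(unfreeze_account) is already established, so O(record_specimen).
From O(record_specimen) and premise 3, O(record_specimen -> arm_system), we obtain O(arm_system).
So O(arm_system) holds — arm_system is obligatory. None of the other listed options is made obligatory by any chain of premises.

arm_system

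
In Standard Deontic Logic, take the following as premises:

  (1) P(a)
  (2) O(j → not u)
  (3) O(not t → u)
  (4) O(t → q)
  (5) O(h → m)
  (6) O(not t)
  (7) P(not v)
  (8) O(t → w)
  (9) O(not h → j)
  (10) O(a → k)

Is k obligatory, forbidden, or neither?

Premise 10 is O(a → k), but O(a) is not derivable from the premises (the permission P(a) asserts only not O(not a), not O(a)), so it does not yield O(k).
No premise or chain of K-axiom applications forces O(k), and none forces O(not k). So k is neither obligatory nor forbidden under these norms.

Neither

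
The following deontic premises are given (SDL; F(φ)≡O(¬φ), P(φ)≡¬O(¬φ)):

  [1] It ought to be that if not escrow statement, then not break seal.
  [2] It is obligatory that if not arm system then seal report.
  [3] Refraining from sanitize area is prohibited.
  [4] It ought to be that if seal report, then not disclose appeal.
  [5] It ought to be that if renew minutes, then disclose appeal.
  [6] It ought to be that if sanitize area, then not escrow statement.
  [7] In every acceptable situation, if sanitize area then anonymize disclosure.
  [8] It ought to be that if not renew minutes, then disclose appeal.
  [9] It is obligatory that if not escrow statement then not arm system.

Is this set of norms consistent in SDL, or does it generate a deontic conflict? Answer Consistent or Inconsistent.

By case analysis on ¬renew_minutes: premise 8 gives O(¬renew_minutes → disclose_appeal) and premise 5 gives O(renew_minutes → disclose_appeal), so O(disclose_appeal) either way.
Premise 4 is O(seal_report → ¬disclose_appeal); contrapositively O(disclose_appeal → ¬seal_report). Since O(disclose_appeal) holds, K gives O(¬seal_report).
The contrapositive of premise 2 (O(¬arm_system → seal_report)) is O(¬seal_report → arm_system), and O(¬seal_report) is already established, so O(arm_system).
Premise 9, O(¬escrow_statement → ¬arm_system), contraposes to O(arm_system → escrow_statement); with O(arm_system) we get O(escrow_statement).
Premise 6 is O(sanitize_area → ¬escrow_statement); contrapositively O(escrow_statement → ¬sanitize_area). Since O(escrow_statement) holds, K gives O(¬sanitize_area).
However, F(¬sanitize_area) at premise 3 amounts to O(sanitize_area).
We now have both O(¬sanitize_area) and O(sanitize_area) — sanitize_area is simultaneously obligatory and forbidden, violating the D-axiom.

Inconsistent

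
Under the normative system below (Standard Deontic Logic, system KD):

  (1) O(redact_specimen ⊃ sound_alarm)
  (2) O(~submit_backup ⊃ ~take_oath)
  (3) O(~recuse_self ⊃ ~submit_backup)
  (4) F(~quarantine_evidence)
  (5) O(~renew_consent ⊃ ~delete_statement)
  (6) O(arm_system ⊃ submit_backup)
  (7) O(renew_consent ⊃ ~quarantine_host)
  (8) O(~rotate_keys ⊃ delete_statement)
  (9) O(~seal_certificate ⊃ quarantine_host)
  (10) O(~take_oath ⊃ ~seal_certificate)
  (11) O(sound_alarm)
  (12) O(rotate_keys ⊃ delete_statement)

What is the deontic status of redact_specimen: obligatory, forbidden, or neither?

Premise 1 is O(redact_specimen ⊃ sound_alarm); even if O(sound_alarm) held, inferring O(redact_specimen) would be affirming the consequent — invalid.
No premise or chain of K-axiom applications forces O(redact_specimen), and none forces O(~redact_specimen). So redact_specimen is neither obligatory nor forbidden under these norms.

Neither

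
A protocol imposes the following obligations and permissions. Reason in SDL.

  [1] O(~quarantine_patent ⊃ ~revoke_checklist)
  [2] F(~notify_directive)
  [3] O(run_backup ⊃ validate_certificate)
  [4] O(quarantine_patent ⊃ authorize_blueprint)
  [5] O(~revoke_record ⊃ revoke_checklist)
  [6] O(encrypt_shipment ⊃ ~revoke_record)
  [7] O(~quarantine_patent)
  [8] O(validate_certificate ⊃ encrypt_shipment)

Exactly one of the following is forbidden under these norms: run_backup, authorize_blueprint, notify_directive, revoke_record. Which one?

run_backup

Premise 7 gives O(~quarantine_patent).
With premise 1, O(~quarantine_patent ⊃ ~revoke_checklist), the K-axiom yields O(~revoke_checklist).
Premise 5, O(~revoke_record ⊃ revoke_checklist), contraposes to O(~revoke_checklist ⊃ revoke_record); with O(~revoke_checklist) we get O(revoke_record).
The contrapositive of premise 6 (O(encrypt_shipment ⊃ ~revoke_record)) is O(revoke_record ⊃ ~encrypt_shipment), and O(revoke_record) is already established, so O(~encrypt_shipment).
Premise 8, O(validate_certificate ⊃ encrypt_shipment), contraposes to O(~encrypt_shipment ⊃ ~validate_certificate); with O(~encrypt_shipment) we get O(~validate_certificate).
The contrapositive of premise 3 (O(run_backup ⊃ validate_certificate)) is O(~validate_certificate ⊃ ~run_backup), and O(~validate_certificate) is already established, so O(~run_backup).
So O(~run_backup) holds, i.e. run_backup is forbidden. None of the other listed options is forbidden under the premises.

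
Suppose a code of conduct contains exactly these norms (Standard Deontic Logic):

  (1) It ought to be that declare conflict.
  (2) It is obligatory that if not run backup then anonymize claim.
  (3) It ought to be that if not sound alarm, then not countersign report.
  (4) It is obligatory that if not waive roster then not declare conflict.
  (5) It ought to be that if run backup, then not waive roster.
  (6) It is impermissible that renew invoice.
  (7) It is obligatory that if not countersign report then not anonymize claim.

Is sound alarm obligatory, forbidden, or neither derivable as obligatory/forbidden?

Obligatory

Premise 1 states O(declare_conflict) outright.
Premise 4 is O(¬waive_roster → ¬declare_conflict); contrapositively O(declare_conflict → waive_roster). Since O(declare_conflict) holds, K gives O(waive_roster).
The contrapositive of premise 5 (O(run_backup → ¬waive_roster)) is O(waive_roster → ¬run_backup), and O(waive_roster) is already established, so O(¬run_backup).
Applying K to premise 2 (O(¬run_backup → anonymize_claim)) and O(¬run_backup) yields O(anonymize_claim).
Premise 7 is O(¬countersign_report → ¬anonymize_claim); contrapositively O(anonymize_claim → countersign_report). Since O(anonymize_claim) holds, K gives O(countersign_report).
Premise 3 is O(¬sound_alarm → ¬countersign_report); contrapositively O(countersign_report → sound_alarm). Since O(countersign_report) holds, K gives O(sound_alarm).
Premise 6 does not contribute to this derivation.
Hence sound_alarm is obligatory.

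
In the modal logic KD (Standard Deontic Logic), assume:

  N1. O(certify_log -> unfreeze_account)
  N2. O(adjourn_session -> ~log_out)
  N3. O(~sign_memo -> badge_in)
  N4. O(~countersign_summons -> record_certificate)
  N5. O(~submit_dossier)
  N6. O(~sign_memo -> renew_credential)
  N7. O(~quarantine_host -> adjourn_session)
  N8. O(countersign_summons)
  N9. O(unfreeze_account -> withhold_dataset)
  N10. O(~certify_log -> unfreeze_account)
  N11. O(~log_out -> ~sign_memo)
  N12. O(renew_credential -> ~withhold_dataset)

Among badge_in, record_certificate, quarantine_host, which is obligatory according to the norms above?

quarantine_host

Premises 1 and 10 cover both cases: O(certify_log -> unfreeze_account) and O(~certify_log -> unfreeze_account). Since certify_log ∨ ~certify_log is a tautology, O(unfreeze_account) follows.
Premise 9 is O(unfreeze_account -> withhold_dataset); since O(unfreeze_account), deontic closure gives O(withhold_dataset).
Premise 12 is O(renew_credential -> ~withhold_dataset); contrapositively O(withhold_dataset -> ~renew_credential). Since O(withhold_dataset) holds, K gives O(~renew_credential).
Premise 6, O(~sign_memo -> renew_credential), contraposes to O(~renew_credential -> sign_memo); with O(~renew_credential) we get O(sign_memo).
Premise 11, O(~log_out -> ~sign_memo), contraposes to O(sign_memo -> log_out); with O(sign_memo) we get O(log_out).
Premise 2, O(adjourn_session -> ~log_out), contraposes to O(log_out -> ~adjourn_session); with O(log_out) we get O(~adjourn_session).
The contrapositive of premise 7 (O(~quarantine_host -> adjourn_session)) is O(~adjourn_session -> quarantine_host), and O(~adjourn_session) is already established, so O(quarantine_host).
So O(quarantine_host) holds — quarantine_host is obligatory. None of the other listed options is made obligatory by any chain of premises.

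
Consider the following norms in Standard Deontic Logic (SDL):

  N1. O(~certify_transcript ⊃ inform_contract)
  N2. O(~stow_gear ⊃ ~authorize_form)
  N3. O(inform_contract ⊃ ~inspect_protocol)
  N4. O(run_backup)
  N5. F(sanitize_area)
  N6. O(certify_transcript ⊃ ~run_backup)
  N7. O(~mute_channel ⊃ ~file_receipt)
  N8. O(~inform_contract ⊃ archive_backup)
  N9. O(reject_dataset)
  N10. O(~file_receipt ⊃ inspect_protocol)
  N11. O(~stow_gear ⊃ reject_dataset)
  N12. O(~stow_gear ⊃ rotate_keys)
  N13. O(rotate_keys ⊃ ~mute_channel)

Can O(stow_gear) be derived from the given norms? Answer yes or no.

Yes

Premise 4 states O(run_backup) outright.
Premise 6 is O(certify_transcript ⊃ ~run_backup); contrapositively O(run_backup ⊃ ~certify_transcript). Since O(run_backup) holds, K gives O(~certify_transcript).
Applying K to premise 1 (O(~certify_transcript ⊃ inform_contract)) and O(~certify_transcript) yields O(inform_contract).
Premise 3 is O(inform_contract ⊃ ~inspect_protocol); since O(inform_contract), deontic closure gives O(~inspect_protocol).
Premise 10, O(~file_receipt ⊃ inspect_protocol), contraposes to O(~inspect_protocol ⊃ file_receipt); with O(~inspect_protocol) we get O(file_receipt).
The contrapositive of premise 7 (O(~mute_channel ⊃ ~file_receipt)) is O(file_receipt ⊃ mute_channel), and O(file_receipt) is already established, so O(mute_channel).
The contrapositive of premise 13 (O(rotate_keys ⊃ ~mute_channel)) is O(mute_channel ⊃ ~rotate_keys), and O(mute_channel) is already established, so O(~rotate_keys).
Premise 12, O(~stow_gear ⊃ rotate_keys), contraposes to O(~rotate_keys ⊃ stow_gear); with O(~rotate_keys) we get O(stow_gear).
Premises 2, 5, 8, 9, 11 do not contribute to this derivation.
So O(stow_gear) follows.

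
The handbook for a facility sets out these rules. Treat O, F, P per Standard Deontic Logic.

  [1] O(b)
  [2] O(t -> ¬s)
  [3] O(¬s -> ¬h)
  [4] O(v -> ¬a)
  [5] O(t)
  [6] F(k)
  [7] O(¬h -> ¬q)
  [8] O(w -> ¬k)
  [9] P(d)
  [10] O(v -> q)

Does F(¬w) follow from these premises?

No

Premise 8 is O(w -> ¬k); even if O(¬k) held, inferring O(w) would be affirming the consequent — invalid.
No other premise forces O(w). An ideal world satisfying every premise can still have ¬w true, so F(¬w) is not derivable.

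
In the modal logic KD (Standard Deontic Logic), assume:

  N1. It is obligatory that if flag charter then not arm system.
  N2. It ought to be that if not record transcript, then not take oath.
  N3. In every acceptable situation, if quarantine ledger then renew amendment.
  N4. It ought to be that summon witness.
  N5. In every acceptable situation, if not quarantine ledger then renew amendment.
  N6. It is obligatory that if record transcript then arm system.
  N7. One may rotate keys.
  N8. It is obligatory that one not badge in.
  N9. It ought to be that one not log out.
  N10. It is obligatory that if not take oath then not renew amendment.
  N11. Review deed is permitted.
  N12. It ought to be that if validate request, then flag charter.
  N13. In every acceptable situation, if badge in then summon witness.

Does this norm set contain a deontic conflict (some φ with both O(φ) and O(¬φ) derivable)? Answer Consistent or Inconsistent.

Consistent

Premise 13 is O(badge_in → summon_witness); even if O(summon_witness) held, inferring O(badge_in) would be affirming the consequent — invalid.
So O(badge_in) is not derivable, and the apparent clash with O(¬badge_in) does not arise.
A world satisfying every obligation exists (e.g. arm_system=true, badge_in=false, flag_charter=false, log_out=false, quarantine_ledger=false, record_transcript=true, renew_amendment=true, review_deed=false, rotate_keys=false, summon_witness=true, take_oath=true, validate_request=false); no atom is both obligatory and forbidden, so the set is consistent.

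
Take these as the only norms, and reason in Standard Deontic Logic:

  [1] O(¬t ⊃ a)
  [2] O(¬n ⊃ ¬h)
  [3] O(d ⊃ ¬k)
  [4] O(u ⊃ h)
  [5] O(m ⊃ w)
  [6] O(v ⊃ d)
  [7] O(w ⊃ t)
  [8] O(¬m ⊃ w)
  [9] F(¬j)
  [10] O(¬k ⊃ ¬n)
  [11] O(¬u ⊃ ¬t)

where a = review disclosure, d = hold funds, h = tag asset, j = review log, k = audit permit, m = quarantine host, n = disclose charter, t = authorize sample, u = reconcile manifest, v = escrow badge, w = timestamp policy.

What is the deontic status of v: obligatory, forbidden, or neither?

Premises 5 and 8 cover both cases: O(m ⊃ w) and O(¬m ⊃ w). Since m ∨ ¬m is a tautology, O(w) follows.
Premise 7 is O(w ⊃ t); since O(w), deontic closure gives O(t).
Premise 11 is O(¬u ⊃ ¬t); contrapositively O(t ⊃ u). Since O(t) holds, K gives O(u).
With premise 4, O(u ⊃ h), the K-axiom yields O(h).
Premise 2 is O(¬n ⊃ ¬h); contrapositively O(h ⊃ n). Since O(h) holds, K gives O(n).
Premise 10, O(¬k ⊃ ¬n), contraposes to O(n ⊃ k); with O(n) we get O(k).
Premise 3 is O(d ⊃ ¬k); contrapositively O(k ⊃ ¬d). Since O(k) holds, K gives O(¬d).
Premise 6 is O(v ⊃ d); contrapositively O(¬d ⊃ ¬v). Since O(¬d) holds, K gives O(¬v).
Premises 1, 9 do not contribute to this derivation.
Thus O(¬v), which is F(v): v is forbidden.

Forbidden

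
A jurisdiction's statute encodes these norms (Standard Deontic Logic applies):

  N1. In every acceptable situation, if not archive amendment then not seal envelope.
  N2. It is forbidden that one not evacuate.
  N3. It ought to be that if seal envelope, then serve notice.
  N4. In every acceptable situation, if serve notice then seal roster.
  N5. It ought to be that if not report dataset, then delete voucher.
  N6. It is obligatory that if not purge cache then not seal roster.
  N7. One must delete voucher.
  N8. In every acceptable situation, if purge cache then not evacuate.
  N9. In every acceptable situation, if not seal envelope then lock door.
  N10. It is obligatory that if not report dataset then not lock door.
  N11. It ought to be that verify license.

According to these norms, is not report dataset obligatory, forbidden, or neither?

Forbidden

F(¬evacuate) at premise 2 means O(evacuate).
Premise 8 is O(purge_cache → ¬evacuate); contrapositively O(evacuate → ¬purge_cache). Since O(evacuate) holds, K gives O(¬purge_cache).
From O(¬purge_cache) and premise 6, O(¬purge_cache → ¬seal_roster), we obtain O(¬seal_roster).
Premise 4 is O(serve_notice → seal_roster); contrapositively O(¬seal_roster → ¬serve_notice). Since O(¬seal_roster) holds, K gives O(¬serve_notice).
The contrapositive of premise 3 (O(seal_envelope → serve_notice)) is O(¬serve_notice → ¬seal_envelope), and O(¬serve_notice) is already established, so O(¬seal_envelope).
Applying K to premise 9 (O(¬seal_envelope → lock_door)) and O(¬seal_envelope) yields O(lock_door).
Premise 10 is O(¬report_dataset → ¬lock_door); contrapositively O(lock_door → report_dataset). Since O(lock_door) holds, K gives O(report_dataset).
Premises 1, 5, 7, 11 do not contribute to this derivation.
Thus O(report_dataset), which is F(¬report_dataset): ¬report_dataset is forbidden.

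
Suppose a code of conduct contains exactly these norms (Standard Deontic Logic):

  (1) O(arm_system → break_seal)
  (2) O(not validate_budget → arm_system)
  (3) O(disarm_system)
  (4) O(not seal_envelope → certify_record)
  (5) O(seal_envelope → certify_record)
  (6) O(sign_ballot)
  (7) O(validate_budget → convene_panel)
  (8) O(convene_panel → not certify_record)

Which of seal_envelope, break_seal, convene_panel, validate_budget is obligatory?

Premises 5 and 4 cover both cases: O(seal_envelope → certify_record) and O(not seal_envelope → certify_record). Since seal_envelope ∨ not seal_envelope is a tautology, O(certify_record) follows.
The contrapositive of premise 8 (O(convene_panel → not certify_record)) is O(certify_record → not convene_panel), and O(certify_record) is already established, so O(not convene_panel).
The contrapositive of premise 7 (O(validate_budget → convene_panel)) is O(not convene_panel → not validate_budget), and O(not convene_panel) is already established, so O(not validate_budget).
With premise 2, O(not validate_budget → arm_system), the K-axiom yields O(arm_system).
Applying K to premise 1 (O(arm_system → break_seal)) and O(arm_system) yields O(break_seal).
So O(break_seal) holds — break_seal is obligatory. None of the other listed options is made obligatory by any chain of premises.

break_seal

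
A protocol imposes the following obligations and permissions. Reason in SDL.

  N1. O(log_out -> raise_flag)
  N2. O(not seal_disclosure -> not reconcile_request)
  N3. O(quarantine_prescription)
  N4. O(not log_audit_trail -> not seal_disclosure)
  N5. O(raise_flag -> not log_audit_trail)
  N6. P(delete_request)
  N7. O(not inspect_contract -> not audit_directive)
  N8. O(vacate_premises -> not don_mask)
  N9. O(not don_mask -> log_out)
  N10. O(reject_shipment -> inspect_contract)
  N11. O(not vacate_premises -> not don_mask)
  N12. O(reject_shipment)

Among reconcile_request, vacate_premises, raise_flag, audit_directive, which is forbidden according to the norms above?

Premises 11 and 8 cover both cases: O(not vacate_premises -> not don_mask) and O(vacate_premises -> not don_mask). Since not vacate_premises ∨ vacate_premises is a tautology, O(not don_mask) follows.
Applying K to premise 9 (O(not don_mask -> log_out)) and O(not don_mask) yields O(log_out).
With premise 1, O(log_out -> raise_flag), the K-axiom yields O(raise_flag).
With premise 5, O(raise_flag -> not log_audit_trail), the K-axiom yields O(not log_audit_trail).
With premise 4, O(not log_audit_trail -> not seal_disclosure), the K-axiom yields O(not seal_disclosure).
Applying K to premise 2 (O(not seal_disclosure -> not reconcile_request)) and O(not seal_disclosure) yields O(not reconcile_request).
So O(not reconcile_request) holds, i.e. reconcile_request is forbidden. None of the other listed options is forbidden under the premises.

reconcile_request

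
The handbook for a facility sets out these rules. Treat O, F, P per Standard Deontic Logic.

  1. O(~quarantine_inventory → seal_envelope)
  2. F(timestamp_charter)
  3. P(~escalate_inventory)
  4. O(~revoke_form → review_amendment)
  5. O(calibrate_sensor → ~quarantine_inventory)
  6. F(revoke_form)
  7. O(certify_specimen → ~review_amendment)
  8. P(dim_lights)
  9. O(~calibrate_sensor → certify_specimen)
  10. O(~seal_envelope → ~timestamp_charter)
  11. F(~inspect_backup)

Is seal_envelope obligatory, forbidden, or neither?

F(revoke_form) at premise 6 means O(~revoke_form).
With premise 4, O(~revoke_form → review_amendment), the K-axiom yields O(review_amendment).
Premise 7 is O(certify_specimen → ~review_amendment); contrapositively O(review_amendment → ~certify_specimen). Since O(review_amendment) holds, K gives O(~certify_specimen).
The contrapositive of premise 9 (O(~calibrate_sensor → certify_specimen)) is O(~certify_specimen → calibrate_sensor), and O(~certify_specimen) is already established, so O(calibrate_sensor).
Applying K to premise 5 (O(calibrate_sensor → ~quarantine_inventory)) and O(calibrate_sensor) yields O(~quarantine_inventory).
Premise 1 is O(~quarantine_inventory → seal_envelope); since O(~quarantine_inventory), deontic closure gives O(seal_envelope).
Premises 2, 3, 8, 10, 11 do not contribute to this derivation.
Hence seal_envelope is obligatory.

Obligatory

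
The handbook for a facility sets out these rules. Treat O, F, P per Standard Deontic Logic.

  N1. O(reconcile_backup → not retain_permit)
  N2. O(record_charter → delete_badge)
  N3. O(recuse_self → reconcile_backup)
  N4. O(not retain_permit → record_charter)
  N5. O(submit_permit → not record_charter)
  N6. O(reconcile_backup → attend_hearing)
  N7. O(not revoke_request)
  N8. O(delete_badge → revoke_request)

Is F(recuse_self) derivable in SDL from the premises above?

Yes

Premise 7 gives O(not revoke_request).
Premise 8, O(delete_badge → revoke_request), contraposes to O(not revoke_request → not delete_badge); with O(not revoke_request) we get O(not delete_badge).
The contrapositive of premise 2 (O(record_charter → delete_badge)) is O(not delete_badge → not record_charter), and O(not delete_badge) is already established, so O(not record_charter).
Premise 4, O(not retain_permit → record_charter), contraposes to O(not record_charter → retain_permit); with O(not record_charter) we get O(retain_permit).
Premise 1 is O(reconcile_backup → not retain_permit); contrapositively O(retain_permit → not reconcile_backup). Since O(retain_permit) holds, K gives O(not reconcile_backup).
Premise 3 is O(recuse_self → reconcile_backup); contrapositively O(not reconcile_backup → not recuse_self). Since O(not reconcile_backup) holds, K gives O(not recuse_self).
Premises 5, 6 do not contribute to this derivation.
So O(not recuse_self) holds, i.e. F(recuse_self). The claim follows.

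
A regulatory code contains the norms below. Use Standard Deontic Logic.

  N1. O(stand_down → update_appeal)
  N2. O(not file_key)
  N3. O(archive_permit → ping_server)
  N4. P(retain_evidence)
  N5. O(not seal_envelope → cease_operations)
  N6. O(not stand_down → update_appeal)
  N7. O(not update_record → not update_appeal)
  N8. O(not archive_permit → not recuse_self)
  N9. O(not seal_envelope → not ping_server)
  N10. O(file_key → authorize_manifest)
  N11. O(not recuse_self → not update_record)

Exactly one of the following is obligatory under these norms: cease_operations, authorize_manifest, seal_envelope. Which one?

Premises 6 and 1 cover both cases: O(not stand_down → update_appeal) and O(stand_down → update_appeal). Since not stand_down ∨ stand_down is a tautology, O(update_appeal) follows.
The contrapositive of premise 7 (O(not update_record → not update_appeal)) is O(update_appeal → update_record), and O(update_appeal) is already established, so O(update_record).
Premise 11, O(not recuse_self → not update_record), contraposes to O(update_record → recuse_self); with O(update_record) we get O(recuse_self).
Premise 8, O(not archive_permit → not recuse_self), contraposes to O(recuse_self → archive_permit); with O(recuse_self) we get O(archive_permit).
Applying K to premise 3 (O(archive_permit → ping_server)) and O(archive_permit) yields O(ping_server).
Premise 9 is O(not seal_envelope → not ping_server); contrapositively O(ping_server → seal_envelope). Since O(ping_server) holds, K gives O(seal_envelope).
So O(seal_envelope) holds — seal_envelope is obligatory. None of the other listed options is made obligatory by any chain of premises.

seal_envelope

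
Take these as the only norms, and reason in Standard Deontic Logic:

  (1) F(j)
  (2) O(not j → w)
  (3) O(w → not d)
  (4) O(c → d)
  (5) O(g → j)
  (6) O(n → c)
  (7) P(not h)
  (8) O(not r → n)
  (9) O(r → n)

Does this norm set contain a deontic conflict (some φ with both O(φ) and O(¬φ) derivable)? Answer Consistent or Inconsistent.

By case analysis on not r: premise 8 gives O(not r → n) and premise 9 gives O(r → n), so O(n) either way.
Premise 6 is O(n → c); since O(n), deontic closure gives O(c).
With premise 4, O(c → d), the K-axiom yields O(d).
The contrapositive of premise 3 (O(w → not d)) is O(d → not w), and O(d) is already established, so O(not w).
Premise 2, O(not j → w), contraposes to O(not w → j); with O(not w) we get O(j).
But premise 1, F(j), means O(not j).
We now have both O(j) and O(not j) — j is simultaneously obligatory and forbidden, violating the D-axiom.

Inconsistent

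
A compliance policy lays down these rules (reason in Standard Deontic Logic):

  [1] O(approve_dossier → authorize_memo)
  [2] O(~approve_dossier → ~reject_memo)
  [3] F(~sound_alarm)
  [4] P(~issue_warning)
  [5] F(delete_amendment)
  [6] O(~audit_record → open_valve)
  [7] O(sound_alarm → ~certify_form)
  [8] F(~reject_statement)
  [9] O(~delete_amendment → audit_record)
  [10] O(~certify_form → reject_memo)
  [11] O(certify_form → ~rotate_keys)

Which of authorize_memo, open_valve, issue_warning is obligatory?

Premise 3, F(~sound_alarm), is equivalent to O(sound_alarm).
From O(sound_alarm) and premise 7, O(sound_alarm → ~certify_form), we obtain O(~certify_form).
From O(~certify_form) and premise 10, O(~certify_form → reject_memo), we obtain O(reject_memo).
Premise 2 is O(~approve_dossier → ~reject_memo); contrapositively O(reject_memo → approve_dossier). Since O(reject_memo) holds, K gives O(approve_dossier).
Applying K to premise 1 (O(approve_dossier → authorize_memo)) and O(approve_dossier) yields O(authorize_memo).
So O(authorize_memo) holds — authorize_memo is obligatory. None of the other listed options is made obligatory by any chain of premises.

authorize_memo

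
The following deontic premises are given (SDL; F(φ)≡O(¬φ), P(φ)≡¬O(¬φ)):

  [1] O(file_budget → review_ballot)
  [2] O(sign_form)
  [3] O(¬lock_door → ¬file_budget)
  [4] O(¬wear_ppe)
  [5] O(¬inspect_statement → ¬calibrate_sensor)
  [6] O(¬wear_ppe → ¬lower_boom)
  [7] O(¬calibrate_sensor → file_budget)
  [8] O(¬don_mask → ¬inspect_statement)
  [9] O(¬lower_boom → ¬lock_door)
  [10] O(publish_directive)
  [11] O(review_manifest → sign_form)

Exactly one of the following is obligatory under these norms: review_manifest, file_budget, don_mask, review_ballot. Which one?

don_mask

Premise 4 states O(¬wear_ppe) outright.
Applying K to premise 6 (O(¬wear_ppe → ¬lower_boom)) and O(¬wear_ppe) yields O(¬lower_boom).
Applying K to premise 9 (O(¬lower_boom → ¬lock_door)) and O(¬lower_boom) yields O(¬lock_door).
Premise 3 is O(¬lock_door → ¬file_budget); since O(¬lock_door), deontic closure gives O(¬file_budget).
Premise 7, O(¬calibrate_sensor → file_budget), contraposes to O(¬file_budget → calibrate_sensor); with O(¬file_budget) we get O(calibrate_sensor).
Premise 5, O(¬inspect_statement → ¬calibrate_sensor), contraposes to O(calibrate_sensor → inspect_statement); with O(calibrate_sensor) we get O(inspect_statement).
Premise 8 is O(¬don_mask → ¬inspect_statement); contrapositively O(inspect_statement → don_mask). Since O(inspect_statement) holds, K gives O(don_mask).
So O(don_mask) holds — don_mask is obligatory. None of the other listed options is made obligatory by any chain of premises.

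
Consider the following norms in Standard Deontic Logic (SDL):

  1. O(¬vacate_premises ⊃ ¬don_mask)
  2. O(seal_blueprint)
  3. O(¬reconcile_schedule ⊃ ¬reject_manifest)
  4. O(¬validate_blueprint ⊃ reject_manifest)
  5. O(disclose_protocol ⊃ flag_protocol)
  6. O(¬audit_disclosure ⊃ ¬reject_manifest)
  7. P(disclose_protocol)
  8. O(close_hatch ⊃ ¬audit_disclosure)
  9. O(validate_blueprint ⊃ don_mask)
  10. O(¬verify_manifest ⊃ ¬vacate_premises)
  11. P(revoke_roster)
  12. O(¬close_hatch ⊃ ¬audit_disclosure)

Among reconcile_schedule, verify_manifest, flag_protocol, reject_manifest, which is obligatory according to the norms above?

verify_manifest

Premises 12 and 8 cover both cases: O(¬close_hatch ⊃ ¬audit_disclosure) and O(close_hatch ⊃ ¬audit_disclosure). Since ¬close_hatch ∨ close_hatch is a tautology, O(¬audit_disclosure) follows.
Premise 6 is O(¬audit_disclosure ⊃ ¬reject_manifest); since O(¬audit_disclosure), deontic closure gives O(¬reject_manifest).
The contrapositive of premise 4 (O(¬validate_blueprint ⊃ reject_manifest)) is O(¬reject_manifest ⊃ validate_blueprint), and O(¬reject_manifest) is already established, so O(validate_blueprint).
With premise 9, O(validate_blueprint ⊃ don_mask), the K-axiom yields O(don_mask).
Premise 1, O(¬vacate_premises ⊃ ¬don_mask), contraposes to O(don_mask ⊃ vacate_premises); with O(don_mask) we get O(vacate_premises).
Premise 10 is O(¬verify_manifest ⊃ ¬vacate_premises); contrapositively O(vacate_premises ⊃ verify_manifest). Since O(vacate_premises) holds, K gives O(verify_manifest).
So O(verify_manifest) holds — verify_manifest is obligatory. None of the other listed options is made obligatory by any chain of premises.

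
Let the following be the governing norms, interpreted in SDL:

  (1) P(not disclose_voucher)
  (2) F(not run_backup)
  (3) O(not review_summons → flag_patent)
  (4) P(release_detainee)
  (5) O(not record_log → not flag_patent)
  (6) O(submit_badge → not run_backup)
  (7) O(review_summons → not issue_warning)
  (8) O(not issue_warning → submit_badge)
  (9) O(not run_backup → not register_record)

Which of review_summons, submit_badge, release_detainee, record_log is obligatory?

Premise 2 is F(not run_backup), i.e. O(run_backup).
Premise 6 is O(submit_badge → not run_backup); contrapositively O(run_backup → not submit_badge). Since O(run_backup) holds, K gives O(not submit_badge).
Premise 8, O(not issue_warning → submit_badge), contraposes to O(not submit_badge → issue_warning); with O(not submit_badge) we get O(issue_warning).
Premise 7, O(review_summons → not issue_warning), contraposes to O(issue_warning → not review_summons); with O(issue_warning) we get O(not review_summons).
With premise 3, O(not review_summons → flag_patent), the K-axiom yields O(flag_patent).
The contrapositive of premise 5 (O(not record_log → not flag_patent)) is O(flag_patent → record_log), and O(flag_patent) is already established, so O(record_log).
So O(record_log) holds — record_log is obligatory. None of the other listed options is made obligatory by any chain of premises.

record_log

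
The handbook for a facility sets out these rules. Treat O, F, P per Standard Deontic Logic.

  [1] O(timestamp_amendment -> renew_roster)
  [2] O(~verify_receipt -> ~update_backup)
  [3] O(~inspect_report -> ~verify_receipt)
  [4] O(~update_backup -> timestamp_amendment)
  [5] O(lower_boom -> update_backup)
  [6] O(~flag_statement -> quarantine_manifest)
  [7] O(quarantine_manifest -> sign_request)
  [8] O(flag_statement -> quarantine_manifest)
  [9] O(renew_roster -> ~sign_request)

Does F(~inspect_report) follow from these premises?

Premises 8 and 6 are O(flag_statement -> quarantine_manifest) and O(~flag_statement -> quarantine_manifest); every ideal world satisfies flag_statement or ~flag_statement, so in either case quarantine_manifest holds — hence O(quarantine_manifest).
Premise 7 is O(quarantine_manifest -> sign_request); since O(quarantine_manifest), deontic closure gives O(sign_request).
The contrapositive of premise 9 (O(renew_roster -> ~sign_request)) is O(sign_request -> ~renew_roster), and O(sign_request) is already established, so O(~renew_roster).
Premise 1, O(timestamp_amendment -> renew_roster), contraposes to O(~renew_roster -> ~timestamp_amendment); with O(~renew_roster) we get O(~timestamp_amendment).
Premise 4 is O(~update_backup -> timestamp_amendment); contrapositively O(~timestamp_amendment -> update_backup). Since O(~timestamp_amendment) holds, K gives O(update_backup).
The contrapositive of premise 2 (O(~verify_receipt -> ~update_backup)) is O(update_backup -> verify_receipt), and O(update_backup) is already established, so O(verify_receipt).
Premise 3 is O(~inspect_report -> ~verify_receipt); contrapositively O(verify_receipt -> inspect_report). Since O(verify_receipt) holds, K gives O(inspect_report).
Premise 5 does not contribute to this derivation.
So O(inspect_report) holds, i.e. F(~inspect_report). The claim follows.

Yes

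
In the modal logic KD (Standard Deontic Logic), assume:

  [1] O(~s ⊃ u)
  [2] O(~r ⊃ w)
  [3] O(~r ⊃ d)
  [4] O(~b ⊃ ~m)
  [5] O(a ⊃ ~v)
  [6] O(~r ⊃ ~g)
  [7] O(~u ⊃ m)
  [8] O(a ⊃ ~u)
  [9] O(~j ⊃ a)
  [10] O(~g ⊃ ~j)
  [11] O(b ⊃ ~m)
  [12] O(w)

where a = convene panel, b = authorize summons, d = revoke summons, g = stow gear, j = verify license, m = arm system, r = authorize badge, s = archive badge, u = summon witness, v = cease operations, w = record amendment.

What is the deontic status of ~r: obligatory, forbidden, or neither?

By case analysis on ~b: premise 4 gives O(~b ⊃ ~m) and premise 11 gives O(b ⊃ ~m), so O(~m) either way.
Premise 7, O(~u ⊃ m), contraposes to O(~m ⊃ u); with O(~m) we get O(u).
Premise 8 is O(a ⊃ ~u); contrapositively O(u ⊃ ~a). Since O(u) holds, K gives O(~a).
Premise 9 is O(~j ⊃ a); contrapositively O(~a ⊃ j). Since O(~a) holds, K gives O(j).
Premise 10, O(~g ⊃ ~j), contraposes to O(j ⊃ g); with O(j) we get O(g).
Premise 6, O(~r ⊃ ~g), contraposes to O(g ⊃ r); with O(g) we get O(r).
Premises 1, 2, 3, 5, 12 do not contribute to this derivation.
Thus O(r), which is F(~r): ~r is forbidden.

Forbidden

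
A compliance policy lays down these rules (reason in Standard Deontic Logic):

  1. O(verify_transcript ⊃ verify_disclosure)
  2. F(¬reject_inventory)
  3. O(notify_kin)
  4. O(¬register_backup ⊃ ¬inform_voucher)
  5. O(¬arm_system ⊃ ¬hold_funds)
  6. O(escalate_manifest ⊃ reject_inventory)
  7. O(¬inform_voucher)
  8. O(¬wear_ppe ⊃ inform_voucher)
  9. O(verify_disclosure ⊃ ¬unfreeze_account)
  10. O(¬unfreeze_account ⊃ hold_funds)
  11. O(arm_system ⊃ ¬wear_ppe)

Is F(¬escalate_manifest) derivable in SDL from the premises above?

Premise 6 is O(escalate_manifest ⊃ reject_inventory); even if O(reject_inventory) held, inferring O(escalate_manifest) would be affirming the consequent — invalid.
No other premise forces O(escalate_manifest). An ideal world satisfying every premise can still have ¬escalate_manifest true, so F(¬escalate_manifest) is not derivable.

No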